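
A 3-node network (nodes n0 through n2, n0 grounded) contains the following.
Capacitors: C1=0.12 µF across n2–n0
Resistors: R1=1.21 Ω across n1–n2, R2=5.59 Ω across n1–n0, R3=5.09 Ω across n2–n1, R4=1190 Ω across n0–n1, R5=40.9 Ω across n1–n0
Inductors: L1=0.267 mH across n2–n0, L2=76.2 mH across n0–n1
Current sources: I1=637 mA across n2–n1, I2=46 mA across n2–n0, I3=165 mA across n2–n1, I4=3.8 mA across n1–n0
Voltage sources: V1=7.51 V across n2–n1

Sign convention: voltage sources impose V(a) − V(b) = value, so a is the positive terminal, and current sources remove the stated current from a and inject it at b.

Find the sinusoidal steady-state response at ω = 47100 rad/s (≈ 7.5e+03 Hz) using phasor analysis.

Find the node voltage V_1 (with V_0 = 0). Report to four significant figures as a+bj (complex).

-1.087+2.322j V

MNA unknowns: 2 node voltages V₁..V_2 plus 1 source current (V1)
C1: Y=0.000+0.005652j on G[2,0]
R1: Y=0.8264+0.000j on G[1,2]
L1: Y=0.000-0.07952j on G[2,0]
R2: Y=0.1789+0.000j on G[1,0]
L2: Y=0.000-0.0002786j on G[0,1]
R3: Y=0.1965+0.000j on G[2,1]
I1: z[2]−=0.637, z[1]+=0.637
I2: z[2]−=0.046, z[0]+=0.046
R4: Y=0.0008403+0.000j on G[0,1]
I3: z[2]−=0.165, z[1]+=0.165
I4: z[1]−=0.0038, z[0]+=0.0038
R5: Y=0.02445+0.000j on G[1,0]
V1: row V2−V1=7.51, i_V1 at 2,1
solve → V1=-1.087+2.322j, V2=6.423+2.322j
aux → i_V1=-8.702+0.4744j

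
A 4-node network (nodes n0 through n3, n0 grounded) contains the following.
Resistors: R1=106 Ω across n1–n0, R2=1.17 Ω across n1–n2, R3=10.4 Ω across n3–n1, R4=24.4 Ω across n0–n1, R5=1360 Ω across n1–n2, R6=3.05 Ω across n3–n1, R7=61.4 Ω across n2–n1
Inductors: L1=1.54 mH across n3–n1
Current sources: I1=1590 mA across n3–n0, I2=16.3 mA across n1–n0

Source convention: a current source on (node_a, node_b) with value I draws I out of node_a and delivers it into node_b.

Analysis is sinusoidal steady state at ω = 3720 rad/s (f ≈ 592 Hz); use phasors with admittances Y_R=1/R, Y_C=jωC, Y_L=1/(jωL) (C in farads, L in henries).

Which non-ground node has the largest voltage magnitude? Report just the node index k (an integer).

3

Element admittances at ω=3720 rad/s:
  Y(R1) = 0.009434+0.000j S between n1,n0
  Y(R2) = 0.8547+0.000j S between n1,n2
  Y(L1) = 0.000-0.1746j S between n3,n1
  Y(R3) = 0.09615+0.000j S between n3,n1
  Y(R4) = 0.04098+0.000j S between n0,n1
  Y(R5) = 0.0007353+0.000j S between n1,n2
  I1: injects 1.59 A into n0 (from n3)
  Y(R6) = 0.3279+0.000j S between n3,n1
  Y(R7) = 0.01629+0.000j S between n2,n1
  I2: injects 0.0163 A into n0 (from n1)
Assemble and solve the 3×3 MNA system:
  V(n1)=-31.86+0.000j  V(n2)=-31.86+0.000j  V(n3)=-35.07-1.320j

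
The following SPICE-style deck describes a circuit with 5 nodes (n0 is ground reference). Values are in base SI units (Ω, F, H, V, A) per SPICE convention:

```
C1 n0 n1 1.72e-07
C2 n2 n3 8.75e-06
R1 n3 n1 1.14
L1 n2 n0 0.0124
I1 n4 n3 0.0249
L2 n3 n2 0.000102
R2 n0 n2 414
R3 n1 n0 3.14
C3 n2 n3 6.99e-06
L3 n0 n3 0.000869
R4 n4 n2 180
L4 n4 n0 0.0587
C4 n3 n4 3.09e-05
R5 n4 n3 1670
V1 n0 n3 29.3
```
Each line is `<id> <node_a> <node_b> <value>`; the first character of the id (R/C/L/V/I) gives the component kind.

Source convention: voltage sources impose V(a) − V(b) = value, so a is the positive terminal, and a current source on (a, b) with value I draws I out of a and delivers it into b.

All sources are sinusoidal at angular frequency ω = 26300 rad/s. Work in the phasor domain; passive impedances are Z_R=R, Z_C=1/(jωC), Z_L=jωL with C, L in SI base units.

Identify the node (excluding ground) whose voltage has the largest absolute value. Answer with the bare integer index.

MNA unknowns: 4 node voltages V₁..V_4 plus 1 source current (V1)
C1: Y=0.000+0.004524j on G[0,1]
C2: Y=0.000+0.2301j on G[2,3]
R1: Y=0.8772+0.000j on G[3,1]
L1: Y=0.000-0.003066j on G[2,0]
I1: z[4]−=0.0249, z[3]+=0.0249
L2: Y=0.000-0.3728j on G[3,2]
R2: Y=0.002415+0.000j on G[0,2]
R3: Y=0.3185+0.000j on G[1,0]
C3: Y=0.000+0.1838j on G[2,3]
L3: Y=0.000-0.04375j on G[0,3]
R4: Y=0.005556+0.000j on G[4,2]
L4: Y=0.000-0.0006477j on G[4,0]
C4: Y=0.000+0.8127j on G[3,4]
R5: Y=0.0005988+0.000j on G[4,3]
V1: row V0−V3=29.3, i_V1 at 0,3
solve → V1=-21.50+0.08132j, V2=-31.18-2.244j, V3=-29.30+0.000j, V4=-29.34+0.04324j
aux → i_V1=-6.928+1.320j

2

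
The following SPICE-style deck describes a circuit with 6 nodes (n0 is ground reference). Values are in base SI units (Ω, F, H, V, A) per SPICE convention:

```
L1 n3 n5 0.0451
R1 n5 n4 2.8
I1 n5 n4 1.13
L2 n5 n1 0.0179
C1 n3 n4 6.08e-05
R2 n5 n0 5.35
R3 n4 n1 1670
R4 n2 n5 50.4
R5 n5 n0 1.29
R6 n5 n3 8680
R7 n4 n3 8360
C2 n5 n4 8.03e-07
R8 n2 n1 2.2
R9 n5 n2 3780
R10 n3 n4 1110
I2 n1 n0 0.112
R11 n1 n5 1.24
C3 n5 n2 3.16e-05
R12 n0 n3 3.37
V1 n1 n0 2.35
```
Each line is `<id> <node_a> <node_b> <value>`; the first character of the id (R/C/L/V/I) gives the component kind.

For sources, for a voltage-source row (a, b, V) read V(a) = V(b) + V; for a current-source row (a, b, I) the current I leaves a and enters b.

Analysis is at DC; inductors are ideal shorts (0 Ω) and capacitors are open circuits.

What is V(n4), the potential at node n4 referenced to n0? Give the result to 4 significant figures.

Apply KCL at each of the 5 non-ground nodes and solve the resulting linear system.
Node n1: branches {L2, R3, R8, I2, R11, V1} → V_1 = 2.350
Node n2: branches {R4, R8, R9, C3} → V_2 = 2.350
Node n3: branches {L1, C1, R6, R7, R10, R12} → V_3 = 2.350
Node n4: branches {R1, I1, C1, R3, R7, C2, R10} → V_4 = 5.500
Node n5: branches {L1, R1, I1, L2, R2, R4, R5, R6, C2, R9, R11, C3} → V_5 = 2.350
Source currents: i(L1)=-0.6941, i(L2)=-2.960, i(V1)=-3.070

5.500 V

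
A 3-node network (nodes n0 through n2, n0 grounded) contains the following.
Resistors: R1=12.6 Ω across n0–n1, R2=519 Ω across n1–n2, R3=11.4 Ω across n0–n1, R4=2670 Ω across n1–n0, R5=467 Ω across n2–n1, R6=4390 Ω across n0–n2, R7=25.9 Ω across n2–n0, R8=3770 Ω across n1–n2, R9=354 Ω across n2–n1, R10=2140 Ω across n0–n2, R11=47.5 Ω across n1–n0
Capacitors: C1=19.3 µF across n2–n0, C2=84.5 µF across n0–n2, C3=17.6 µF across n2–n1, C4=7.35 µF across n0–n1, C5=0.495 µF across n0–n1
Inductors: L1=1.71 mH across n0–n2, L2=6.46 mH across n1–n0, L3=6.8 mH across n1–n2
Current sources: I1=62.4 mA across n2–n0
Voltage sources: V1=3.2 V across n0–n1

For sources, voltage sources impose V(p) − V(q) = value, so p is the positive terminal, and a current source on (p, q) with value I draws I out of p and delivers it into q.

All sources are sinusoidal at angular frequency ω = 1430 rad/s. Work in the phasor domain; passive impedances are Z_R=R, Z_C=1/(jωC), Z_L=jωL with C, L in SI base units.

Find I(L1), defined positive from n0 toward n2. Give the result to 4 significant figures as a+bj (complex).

0.06072-0.3089j A

Element admittances at ω=1430 rad/s:
  Y(R1) = 0.07937+0.000j S between n0,n1
  Y(R2) = 0.001927+0.000j S between n1,n2
  Y(C1) = 0.000+0.02760j S between n2,n0
  Y(C2) = 0.000+0.1208j S between n0,n2
  Y(C3) = 0.000+0.02517j S between n2,n1
  Y(R3) = 0.08772+0.000j S between n0,n1
  Y(L1) = 0.000-0.4089j S between n0,n2
  I1: injects 0.0624 A into n0 (from n2)
  Y(R4) = 0.0003745+0.000j S between n1,n0
  Y(C4) = 0.000+0.01051j S between n0,n1
  Y(L2) = 0.000-0.1083j S between n1,n0
  Y(R5) = 0.002141+0.000j S between n2,n1
  Y(C5) = 0.000+0.0007078j S between n0,n1
  Y(R6) = 0.0002278+0.000j S between n0,n2
  Y(R7) = 0.03861+0.000j S between n2,n0
  Y(L3) = 0.000-0.1028j S between n1,n2
  Y(R8) = 0.0002653+0.000j S between n1,n2
  Y(R9) = 0.002825+0.000j S between n2,n1
  Y(R10) = 0.0004673+0.000j S between n0,n2
  Y(R11) = 0.02105+0.000j S between n1,n0
  V1: constraint V(n0)−V(n1) = 3.2
Assemble and solve the 3×3 MNA system:
  V(n1)=-3.200+0.000j  V(n2)=-0.7553-0.1485j
  i(V1)=-0.6092+0.5014j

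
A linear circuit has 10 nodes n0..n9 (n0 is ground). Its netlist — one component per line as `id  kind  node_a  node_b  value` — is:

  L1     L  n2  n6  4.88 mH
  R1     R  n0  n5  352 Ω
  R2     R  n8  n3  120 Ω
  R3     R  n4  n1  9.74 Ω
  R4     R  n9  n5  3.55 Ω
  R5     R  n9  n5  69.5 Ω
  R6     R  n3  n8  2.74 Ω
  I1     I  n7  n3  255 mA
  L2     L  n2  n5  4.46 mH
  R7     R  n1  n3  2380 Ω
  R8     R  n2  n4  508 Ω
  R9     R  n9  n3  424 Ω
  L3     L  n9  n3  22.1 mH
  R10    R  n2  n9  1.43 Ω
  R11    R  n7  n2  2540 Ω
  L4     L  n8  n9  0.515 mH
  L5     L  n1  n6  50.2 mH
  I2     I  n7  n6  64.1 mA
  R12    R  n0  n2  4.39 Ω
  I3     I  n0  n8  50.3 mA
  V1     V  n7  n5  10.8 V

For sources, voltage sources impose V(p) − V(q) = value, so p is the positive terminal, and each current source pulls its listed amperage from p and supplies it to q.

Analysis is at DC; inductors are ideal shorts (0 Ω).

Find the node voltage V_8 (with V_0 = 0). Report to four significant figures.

MNA unknowns: 9 node voltages V₁..V_9 plus 6 source currents (L1, L2, L3, L4, L5, V1)
L1: row V2−V6=0, i_L1 at 2,6
R1: Y=0.002841 on G[0,5]
R2: Y=0.008333 on G[8,3]
R3: Y=0.1027 on G[4,1]
R4: Y=0.2817 on G[9,5]
R5: Y=0.01439 on G[9,5]
R6: Y=0.3650 on G[3,8]
I1: z[7]−=0.255, z[3]+=0.255
L2: row V2−V5=0, i_L2 at 2,5
R7: Y=0.0004202 on G[1,3]
R8: Y=0.001969 on G[2,4]
R9: Y=0.002358 on G[9,3]
L3: row V9−V3=0, i_L3 at 9,3
R10: Y=0.6993 on G[2,9]
R11: Y=0.0003937 on G[7,2]
L4: row V8−V9=0, i_L4 at 8,9
L5: row V1−V6=0, i_L5 at 1,6
I2: z[7]−=0.0641, z[6]+=0.0641
R12: Y=0.2278 on G[0,2]
I3: z[0]−=0.0503, z[8]+=0.0503
V1: row V7−V5=10.8, i_V1 at 7,5
solve → V1=0.2181, V2=0.2181, V3=0.5247, V4=0.2181, V5=0.2181, V6=0.2181, V7=11.02, V8=0.5247, V9=0.5247
aux → i_L1=-0.06423, i_L2=0.2332, i_L3=-0.2549, i_L4=0.05030, i_L5=0.0001288, i_V1=-0.3234

0.5247 V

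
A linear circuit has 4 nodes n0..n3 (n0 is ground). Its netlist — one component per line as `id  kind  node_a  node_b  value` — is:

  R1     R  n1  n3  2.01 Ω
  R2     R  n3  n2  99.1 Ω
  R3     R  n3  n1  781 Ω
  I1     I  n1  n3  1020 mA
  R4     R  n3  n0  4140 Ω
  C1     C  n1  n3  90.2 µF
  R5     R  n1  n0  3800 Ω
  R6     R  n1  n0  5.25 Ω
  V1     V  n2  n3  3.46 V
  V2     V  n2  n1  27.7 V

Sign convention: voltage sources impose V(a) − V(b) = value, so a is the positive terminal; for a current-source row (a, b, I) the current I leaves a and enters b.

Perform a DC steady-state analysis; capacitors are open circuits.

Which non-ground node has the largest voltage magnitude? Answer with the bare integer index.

2

MNA unknowns: 3 node voltages V₁..V_3 plus 2 source currents (V1, V2)
R1: Y=0.4975 on G[1,3]
R2: Y=0.01009 on G[3,2]
R3: Y=0.001280 on G[3,1]
I1: z[1]−=1.02, z[3]+=1.02
R4: Y=0.0002415 on G[3,0]
C1: Y=0.000 on G[1,3]
R5: Y=0.0002632 on G[1,0]
R6: Y=0.1905 on G[1,0]
V1: row V2−V3=3.46, i_V1 at 2,3
V2: row V2−V1=27.7, i_V2 at 2,1
solve → V1=-0.03066, V2=27.67, V3=24.21
aux → i_V1=11.04, i_V2=-11.08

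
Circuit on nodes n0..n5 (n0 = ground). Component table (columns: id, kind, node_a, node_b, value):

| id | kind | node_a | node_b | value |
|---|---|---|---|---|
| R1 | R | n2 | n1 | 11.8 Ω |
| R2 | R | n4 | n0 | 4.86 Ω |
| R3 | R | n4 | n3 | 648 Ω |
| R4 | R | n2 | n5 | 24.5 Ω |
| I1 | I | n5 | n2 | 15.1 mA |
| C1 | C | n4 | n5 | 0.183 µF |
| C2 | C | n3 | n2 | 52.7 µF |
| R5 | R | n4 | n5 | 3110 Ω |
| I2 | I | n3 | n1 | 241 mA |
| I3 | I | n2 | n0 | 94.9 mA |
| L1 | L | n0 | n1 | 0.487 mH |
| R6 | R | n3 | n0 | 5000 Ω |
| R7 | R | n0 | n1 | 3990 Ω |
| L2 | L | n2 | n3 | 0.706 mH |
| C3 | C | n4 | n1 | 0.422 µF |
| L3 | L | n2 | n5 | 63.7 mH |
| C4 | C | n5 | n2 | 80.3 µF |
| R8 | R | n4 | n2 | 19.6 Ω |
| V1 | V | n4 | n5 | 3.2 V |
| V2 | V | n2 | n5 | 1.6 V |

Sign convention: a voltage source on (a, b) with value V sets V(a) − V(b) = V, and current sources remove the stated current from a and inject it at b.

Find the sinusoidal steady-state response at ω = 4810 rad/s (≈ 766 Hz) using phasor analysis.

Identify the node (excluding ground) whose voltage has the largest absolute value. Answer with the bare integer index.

Apply KCL at each of the 5 non-ground nodes and solve the resulting linear system.
Node n1: branches {R1, I2, L1, R7, C3} → V_1 = 0.01685+0.1082j
Node n2: branches {R1, R4, I1, C2, I3, L2, L3, C4, R8, V2} → V_2 = -2.283+0.04043j
Node n3: branches {R3, C2, I2, R6, L2} → V_3 = -2.530-5.757j
Node n4: branches {R2, R3, C1, R5, C3, R8, V1} → V_4 = -0.6833+0.04043j
Node n5: branches {R4, I1, C1, R5, L3, C4, V1, V2} → V_5 = -3.883+0.04043j
Source currents: i(V1)=0.05495-0.01866j, i(V2)=-0.1062-0.5969j

3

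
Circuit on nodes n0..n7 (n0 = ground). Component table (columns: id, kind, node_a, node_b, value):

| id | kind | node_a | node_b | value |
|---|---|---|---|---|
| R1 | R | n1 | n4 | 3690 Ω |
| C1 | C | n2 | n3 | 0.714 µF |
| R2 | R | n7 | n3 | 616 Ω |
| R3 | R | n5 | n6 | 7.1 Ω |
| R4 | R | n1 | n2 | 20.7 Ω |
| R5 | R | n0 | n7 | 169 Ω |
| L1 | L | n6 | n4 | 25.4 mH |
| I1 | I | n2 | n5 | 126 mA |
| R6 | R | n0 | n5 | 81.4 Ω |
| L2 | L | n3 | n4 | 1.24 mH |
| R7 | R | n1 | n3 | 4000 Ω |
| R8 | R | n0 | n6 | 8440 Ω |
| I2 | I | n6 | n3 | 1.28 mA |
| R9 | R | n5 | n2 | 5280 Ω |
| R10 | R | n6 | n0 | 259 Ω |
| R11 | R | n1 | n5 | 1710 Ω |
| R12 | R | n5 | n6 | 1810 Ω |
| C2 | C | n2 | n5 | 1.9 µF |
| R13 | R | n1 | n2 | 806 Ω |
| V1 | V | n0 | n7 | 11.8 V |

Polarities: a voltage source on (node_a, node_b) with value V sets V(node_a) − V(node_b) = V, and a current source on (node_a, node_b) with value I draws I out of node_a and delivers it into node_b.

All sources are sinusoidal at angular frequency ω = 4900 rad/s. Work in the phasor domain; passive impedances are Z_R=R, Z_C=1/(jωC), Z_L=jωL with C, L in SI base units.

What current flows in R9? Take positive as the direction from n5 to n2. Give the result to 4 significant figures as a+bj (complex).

Apply KCL at each of the 7 non-ground nodes and solve the resulting linear system.
Node n1: branches {R1, R4, R7, R11, R13} → V_1 = -2.740+7.973j
Node n2: branches {C1, R4, I1, R9, C2, R13} → V_2 = -2.747+8.220j
Node n3: branches {C1, R2, L2, R7, I2} → V_3 = -4.495-7.619j
Node n4: branches {R1, L1, L2} → V_4 = -4.359-7.221j
Node n5: branches {R3, I1, R6, R9, R11, R12, C2} → V_5 = -0.6215+0.7207j
Node n6: branches {R3, L1, R8, I2, R10, R12} → V_6 = -1.061+0.8833j
Node n7: branches {R2, R5, V1} → V_7 = -11.80+0.000j
Source currents: i(V1)=-0.08168+0.01237j

0.0004026-0.001420j A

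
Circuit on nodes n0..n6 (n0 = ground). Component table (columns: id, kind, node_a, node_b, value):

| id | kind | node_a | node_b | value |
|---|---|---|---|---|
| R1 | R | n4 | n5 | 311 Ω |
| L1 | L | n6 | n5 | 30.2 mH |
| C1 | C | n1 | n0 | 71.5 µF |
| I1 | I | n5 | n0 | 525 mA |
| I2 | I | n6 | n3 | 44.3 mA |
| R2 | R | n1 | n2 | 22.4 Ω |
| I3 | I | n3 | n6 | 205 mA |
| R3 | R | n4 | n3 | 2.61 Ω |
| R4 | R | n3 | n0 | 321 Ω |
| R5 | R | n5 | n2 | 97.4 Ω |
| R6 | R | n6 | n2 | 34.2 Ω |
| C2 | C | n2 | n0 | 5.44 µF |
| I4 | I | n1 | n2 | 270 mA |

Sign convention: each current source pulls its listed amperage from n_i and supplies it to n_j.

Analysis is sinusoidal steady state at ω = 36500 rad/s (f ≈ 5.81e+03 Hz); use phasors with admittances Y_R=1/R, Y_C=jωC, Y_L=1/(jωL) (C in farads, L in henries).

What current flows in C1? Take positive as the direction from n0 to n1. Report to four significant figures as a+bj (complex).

0.2726-0.01625j A

Element admittances at ω=36500 rad/s:
  Y(R1) = 0.003215+0.000j S between n4,n5
  Y(L1) = 0.000-0.0009072j S between n6,n5
  Y(C1) = 0.000+2.610j S between n1,n0
  I1: injects 0.525 A into n0 (from n5)
  I2: injects 0.0443 A into n3 (from n6)
  Y(R2) = 0.04464+0.000j S between n1,n2
  I3: injects 0.205 A into n6 (from n3)
  Y(R3) = 0.3831+0.000j S between n4,n3
  Y(R4) = 0.003115+0.000j S between n3,n0
  Y(R5) = 0.01027+0.000j S between n5,n2
  Y(R6) = 0.02924+0.000j S between n6,n2
  Y(C2) = 0.000+0.1986j S between n2,n0
  I4: injects 0.27 A into n2 (from n1)
Assemble and solve the 6×6 MNA system:
  V(n1)=0.006228+0.1044j  V(n2)=-0.05101+0.4685j  V(n3)=-51.17-1.966j  V(n4)=-51.17-1.982j  V(n5)=-50.77-3.886j  V(n6)=5.256+2.207j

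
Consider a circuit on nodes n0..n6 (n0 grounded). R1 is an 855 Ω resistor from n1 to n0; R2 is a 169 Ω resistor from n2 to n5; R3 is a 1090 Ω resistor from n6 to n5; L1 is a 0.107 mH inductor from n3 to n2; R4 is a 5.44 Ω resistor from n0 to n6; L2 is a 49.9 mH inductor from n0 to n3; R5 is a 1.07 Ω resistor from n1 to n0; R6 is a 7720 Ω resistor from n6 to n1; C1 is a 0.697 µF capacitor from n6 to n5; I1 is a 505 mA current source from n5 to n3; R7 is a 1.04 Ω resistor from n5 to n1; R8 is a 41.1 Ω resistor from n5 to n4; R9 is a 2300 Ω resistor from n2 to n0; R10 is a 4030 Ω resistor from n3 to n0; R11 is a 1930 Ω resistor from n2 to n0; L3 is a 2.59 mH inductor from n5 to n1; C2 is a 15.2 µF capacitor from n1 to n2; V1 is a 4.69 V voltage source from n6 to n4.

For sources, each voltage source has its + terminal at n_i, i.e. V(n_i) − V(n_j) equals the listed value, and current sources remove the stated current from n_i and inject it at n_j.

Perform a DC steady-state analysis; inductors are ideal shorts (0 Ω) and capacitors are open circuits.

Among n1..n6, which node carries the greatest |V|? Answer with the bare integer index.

Element admittances at DC:
  Y(R1) = 0.001170 S between n1,n0
  Y(R2) = 0.005917 S between n2,n5
  Y(R3) = 0.0009174 S between n6,n5
  L1: short n3↔n2 (DC inductor)
  Y(R4) = 0.1838 S between n0,n6
  L2: short n0↔n3 (DC inductor)
  Y(R5) = 0.9346 S between n1,n0
  Y(R6) = 0.0001295 S between n6,n1
  Y(C1) = 0.000 S between n6,n5
  I1: injects 0.505 A into n3 (from n5)
  Y(R7) = 0.9615 S between n5,n1
  Y(R8) = 0.02433 S between n5,n4
  Y(R9) = 0.0004348 S between n2,n0
  Y(R10) = 0.0002481 S between n3,n0
  Y(R11) = 0.0005181 S between n2,n0
  L3: short n5↔n1 (DC inductor)
  Y(C2) = 0.000 S between n1,n2
  V1: constraint V(n6)−V(n4) = 4.69
Assemble and solve the 10×10 MNA system:
  V(n1)=-0.6279  V(n2)=0.000  V(n3)=0.000  V(n4)=-4.221  V(n5)=-0.6279  V(n6)=0.4693
  i(L1)=0.003715  i(L2)=-0.5013  i(L3)=-0.5877  i(V1)=-0.08742

4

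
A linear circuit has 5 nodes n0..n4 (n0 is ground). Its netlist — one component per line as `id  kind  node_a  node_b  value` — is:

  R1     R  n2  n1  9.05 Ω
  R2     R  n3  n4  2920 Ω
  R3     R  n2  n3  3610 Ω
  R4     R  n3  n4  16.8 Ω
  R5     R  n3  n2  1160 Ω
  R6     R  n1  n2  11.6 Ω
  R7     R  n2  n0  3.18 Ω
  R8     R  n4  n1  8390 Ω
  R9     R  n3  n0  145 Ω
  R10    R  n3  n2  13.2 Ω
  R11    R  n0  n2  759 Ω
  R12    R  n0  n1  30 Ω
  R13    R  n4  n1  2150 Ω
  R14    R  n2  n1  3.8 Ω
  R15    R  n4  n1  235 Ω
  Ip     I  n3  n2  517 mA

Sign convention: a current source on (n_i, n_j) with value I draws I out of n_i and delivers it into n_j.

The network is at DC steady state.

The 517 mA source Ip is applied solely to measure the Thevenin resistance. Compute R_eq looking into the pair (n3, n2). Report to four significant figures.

R_eq = 11.35 Ω

Element admittances at DC:
  Y(R1) = 0.1105 S between n2,n1
  Y(R2) = 0.0003425 S between n3,n4
  Y(R3) = 0.0002770 S between n2,n3
  Y(R4) = 0.05952 S between n3,n4
  Y(R5) = 0.0008621 S between n3,n2
  Y(R6) = 0.08621 S between n1,n2
  Y(R7) = 0.3145 S between n2,n0
  Y(R8) = 0.0001192 S between n4,n1
  Y(R9) = 0.006897 S between n3,n0
  Y(R10) = 0.07576 S between n3,n2
  Y(R11) = 0.001318 S between n0,n2
  Y(R12) = 0.03333 S between n0,n1
  Y(R13) = 0.0004651 S between n4,n1
  Y(R14) = 0.2632 S between n2,n1
  Y(R15) = 0.004255 S between n4,n1
  Ip: injects 0.517 A into n2 (from n3)
Assemble and solve the 4×4 MNA system:
  V(n1)=0.05859  V(n2)=0.1194  V(n3)=-5.750  V(n4)=-5.316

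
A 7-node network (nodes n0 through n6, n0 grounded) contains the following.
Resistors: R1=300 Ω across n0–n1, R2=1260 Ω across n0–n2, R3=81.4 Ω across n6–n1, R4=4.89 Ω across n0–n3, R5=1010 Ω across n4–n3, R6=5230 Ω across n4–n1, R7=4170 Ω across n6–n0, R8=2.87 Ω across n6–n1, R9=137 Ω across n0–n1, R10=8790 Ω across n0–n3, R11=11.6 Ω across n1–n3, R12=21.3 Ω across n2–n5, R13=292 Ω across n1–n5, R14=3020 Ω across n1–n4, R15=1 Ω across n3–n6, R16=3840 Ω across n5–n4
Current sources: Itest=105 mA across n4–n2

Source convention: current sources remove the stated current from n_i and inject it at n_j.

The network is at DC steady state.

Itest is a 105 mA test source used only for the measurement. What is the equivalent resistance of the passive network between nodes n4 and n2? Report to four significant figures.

R_eq = 743.6 Ω

Element admittances at DC:
  Y(R1) = 0.003333 S between n0,n1
  Y(R2) = 0.0007937 S between n0,n2
  Y(R3) = 0.01229 S between n6,n1
  Y(R4) = 0.2045 S between n0,n3
  Y(R5) = 0.0009901 S between n4,n3
  Y(R6) = 0.0001912 S between n4,n1
  Y(R7) = 0.0002398 S between n6,n0
  Y(R8) = 0.3484 S between n6,n1
  Y(R9) = 0.007299 S between n0,n1
  Y(R10) = 0.0001138 S between n0,n3
  Y(R11) = 0.08621 S between n1,n3
  Y(R12) = 0.04695 S between n2,n5
  Y(R13) = 0.003425 S between n1,n5
  Y(R14) = 0.0003311 S between n1,n4
  Y(R15) = 1.000 S between n3,n6
  Y(R16) = 0.0002604 S between n5,n4
  Itest: injects 0.105 A into n2 (from n4)
Assemble and solve the 6×6 MNA system:
  V(n1)=0.02339  V(n2)=21.72  V(n3)=-0.08541  V(n4)=-56.35  V(n5)=19.85  V(n6)=-0.05656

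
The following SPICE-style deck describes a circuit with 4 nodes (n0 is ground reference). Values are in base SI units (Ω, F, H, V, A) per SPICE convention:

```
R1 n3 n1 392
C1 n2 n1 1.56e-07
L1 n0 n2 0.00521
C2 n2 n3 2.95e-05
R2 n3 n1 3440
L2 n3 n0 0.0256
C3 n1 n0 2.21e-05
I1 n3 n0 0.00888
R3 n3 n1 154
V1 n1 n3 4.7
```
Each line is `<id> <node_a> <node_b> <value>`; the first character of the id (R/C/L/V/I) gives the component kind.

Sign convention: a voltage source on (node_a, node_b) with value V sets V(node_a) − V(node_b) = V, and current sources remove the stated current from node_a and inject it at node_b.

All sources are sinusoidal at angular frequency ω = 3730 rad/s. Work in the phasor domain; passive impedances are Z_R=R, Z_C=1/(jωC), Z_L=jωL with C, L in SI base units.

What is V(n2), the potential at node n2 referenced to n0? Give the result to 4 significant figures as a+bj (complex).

29.73-0.6845j V

MNA unknowns: 3 node voltages V₁..V_3 plus 1 source current (V1)
R1: Y=0.002551+0.000j on G[3,1]
C1: Y=0.000+0.0005819j on G[2,1]
L1: Y=0.000-0.05146j on G[0,2]
C2: Y=0.000+0.1100j on G[2,3]
R2: Y=0.0002907+0.000j on G[3,1]
L2: Y=0.000-0.01047j on G[3,0]
C3: Y=0.000+0.08243j on G[1,0]
I1: z[3]−=0.00888, z[0]+=0.00888
R3: Y=0.006494+0.000j on G[3,1]
V1: row V1−V3=4.7, i_V1 at 1,3
solve → V1=20.57-0.3661j, V2=29.73-0.6845j, V3=15.87-0.3661j
aux → i_V1=-0.07387-1.691j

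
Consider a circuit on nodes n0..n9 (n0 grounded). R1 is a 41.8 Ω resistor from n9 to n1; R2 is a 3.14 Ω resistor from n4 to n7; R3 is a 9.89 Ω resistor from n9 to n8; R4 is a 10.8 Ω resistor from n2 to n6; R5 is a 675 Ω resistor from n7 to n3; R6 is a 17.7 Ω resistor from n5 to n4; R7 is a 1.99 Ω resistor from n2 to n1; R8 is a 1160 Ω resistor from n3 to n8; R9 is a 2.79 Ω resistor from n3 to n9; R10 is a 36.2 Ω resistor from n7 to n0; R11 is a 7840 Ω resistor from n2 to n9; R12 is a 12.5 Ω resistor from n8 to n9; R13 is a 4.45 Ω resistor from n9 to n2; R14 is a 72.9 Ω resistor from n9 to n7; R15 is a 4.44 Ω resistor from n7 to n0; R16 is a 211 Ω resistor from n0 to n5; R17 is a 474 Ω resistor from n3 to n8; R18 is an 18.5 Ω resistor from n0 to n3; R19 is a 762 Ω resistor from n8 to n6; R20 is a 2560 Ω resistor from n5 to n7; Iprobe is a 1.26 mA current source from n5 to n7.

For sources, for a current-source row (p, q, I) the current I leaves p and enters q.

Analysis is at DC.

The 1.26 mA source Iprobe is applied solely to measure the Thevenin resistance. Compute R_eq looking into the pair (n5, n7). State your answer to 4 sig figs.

Element admittances at DC:
  Y(R1) = 0.02392 S between n9,n1
  Y(R2) = 0.3185 S between n4,n7
  Y(R3) = 0.1011 S between n9,n8
  Y(R4) = 0.09259 S between n2,n6
  Y(R5) = 0.001481 S between n7,n3
  Y(R6) = 0.05650 S between n5,n4
  Y(R7) = 0.5025 S between n2,n1
  Y(R8) = 0.0008621 S between n3,n8
  Y(R9) = 0.3584 S between n3,n9
  Y(R10) = 0.02762 S between n7,n0
  Y(R11) = 0.0001276 S between n2,n9
  Y(R12) = 0.08000 S between n8,n9
  Y(R13) = 0.2247 S between n9,n2
  Y(R14) = 0.01372 S between n9,n7
  Y(R15) = 0.2252 S between n7,n0
  Y(R16) = 0.004739 S between n0,n5
  Y(R17) = 0.002110 S between n3,n8
  Y(R18) = 0.05405 S between n0,n3
  Y(R19) = 0.001312 S between n8,n6
  Y(R20) = 0.0003906 S between n5,n7
  Iprobe: injects 0.00126 A into n7 (from n5)
Assemble and solve the 9×9 MNA system:
  V(n1)=0.0001015  V(n2)=0.0001015  V(n3)=8.944e-05  V(n4)=-0.003162  V(n5)=-0.02334  V(n6)=0.0001015  V(n7)=0.0004184  V(n8)=0.0001013  V(n9)=0.0001015

R_eq = 18.86 Ω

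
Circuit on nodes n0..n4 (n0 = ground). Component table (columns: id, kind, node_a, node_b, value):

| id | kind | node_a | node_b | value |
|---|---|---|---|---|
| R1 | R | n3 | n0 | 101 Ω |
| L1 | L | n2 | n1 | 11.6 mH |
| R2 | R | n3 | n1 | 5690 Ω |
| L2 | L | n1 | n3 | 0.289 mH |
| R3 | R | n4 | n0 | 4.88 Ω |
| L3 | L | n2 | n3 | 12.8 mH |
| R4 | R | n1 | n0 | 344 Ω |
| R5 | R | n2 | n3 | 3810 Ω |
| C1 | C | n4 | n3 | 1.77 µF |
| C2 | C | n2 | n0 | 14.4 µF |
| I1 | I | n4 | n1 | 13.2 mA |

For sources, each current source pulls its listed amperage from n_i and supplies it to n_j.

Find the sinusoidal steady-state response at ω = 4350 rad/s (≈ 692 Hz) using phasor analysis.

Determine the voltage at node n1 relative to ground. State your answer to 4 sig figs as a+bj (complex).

0.02929+0.1487j V

MNA unknowns: 4 node voltages V₁..V_4
R1: Y=0.009901+0.000j on G[3,0]
L1: Y=0.000-0.01982j on G[2,1]
R2: Y=0.0001757+0.000j on G[3,1]
L2: Y=0.000-0.7955j on G[1,3]
R3: Y=0.2049+0.000j on G[4,0]
L3: Y=0.000-0.01796j on G[2,3]
R4: Y=0.002907+0.000j on G[1,0]
R5: Y=0.0002625+0.000j on G[2,3]
C1: Y=0.000+0.007699j on G[4,3]
C2: Y=0.000+0.06264j on G[2,0]
I1: z[4]−=0.0132, z[1]+=0.0132
solve → V1=0.02929+0.1487j, V2=-0.04156-0.2215j, V3=0.03052+0.1414j, V4=-0.06959+0.003761j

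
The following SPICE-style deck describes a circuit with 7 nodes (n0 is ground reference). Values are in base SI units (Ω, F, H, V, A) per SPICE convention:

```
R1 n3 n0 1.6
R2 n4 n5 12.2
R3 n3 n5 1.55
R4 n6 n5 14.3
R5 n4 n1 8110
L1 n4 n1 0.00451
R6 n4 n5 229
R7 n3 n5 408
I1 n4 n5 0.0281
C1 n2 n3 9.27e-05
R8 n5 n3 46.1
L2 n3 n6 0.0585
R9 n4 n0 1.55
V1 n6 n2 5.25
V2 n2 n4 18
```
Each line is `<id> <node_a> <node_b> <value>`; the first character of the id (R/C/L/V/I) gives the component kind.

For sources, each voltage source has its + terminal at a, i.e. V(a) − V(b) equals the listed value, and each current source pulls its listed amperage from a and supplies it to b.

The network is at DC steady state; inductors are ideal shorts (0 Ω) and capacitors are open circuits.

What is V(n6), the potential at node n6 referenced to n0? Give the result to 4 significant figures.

MNA unknowns: 6 node voltages V₁..V_6 plus 4 source currents (L1, L2, V1, V2)
R1: Y=0.6250 on G[3,0]
R2: Y=0.08197 on G[4,5]
R3: Y=0.6452 on G[3,5]
R4: Y=0.06993 on G[6,5]
R5: Y=0.0001233 on G[4,1]
L1: row V4−V1=0, i_L1 at 4,1
R6: Y=0.004367 on G[4,5]
R7: Y=0.002451 on G[3,5]
I1: z[4]−=0.0281, z[5]+=0.0281
C1: Y=0.000 on G[2,3]
R8: Y=0.02169 on G[5,3]
L2: row V3−V6=0, i_L2 at 3,6
R9: Y=0.6452 on G[4,0]
V1: row V6−V2=5.25, i_V1 at 6,2
V2: row V2−V4=18, i_V2 at 2,4
solve → V1=-11.44, V2=6.560, V3=11.81, V4=-11.44, V5=9.412, V6=11.81
aux → i_L1=0.000, i_L2=-8.986, i_V1=-9.153, i_V2=-9.153

11.81 V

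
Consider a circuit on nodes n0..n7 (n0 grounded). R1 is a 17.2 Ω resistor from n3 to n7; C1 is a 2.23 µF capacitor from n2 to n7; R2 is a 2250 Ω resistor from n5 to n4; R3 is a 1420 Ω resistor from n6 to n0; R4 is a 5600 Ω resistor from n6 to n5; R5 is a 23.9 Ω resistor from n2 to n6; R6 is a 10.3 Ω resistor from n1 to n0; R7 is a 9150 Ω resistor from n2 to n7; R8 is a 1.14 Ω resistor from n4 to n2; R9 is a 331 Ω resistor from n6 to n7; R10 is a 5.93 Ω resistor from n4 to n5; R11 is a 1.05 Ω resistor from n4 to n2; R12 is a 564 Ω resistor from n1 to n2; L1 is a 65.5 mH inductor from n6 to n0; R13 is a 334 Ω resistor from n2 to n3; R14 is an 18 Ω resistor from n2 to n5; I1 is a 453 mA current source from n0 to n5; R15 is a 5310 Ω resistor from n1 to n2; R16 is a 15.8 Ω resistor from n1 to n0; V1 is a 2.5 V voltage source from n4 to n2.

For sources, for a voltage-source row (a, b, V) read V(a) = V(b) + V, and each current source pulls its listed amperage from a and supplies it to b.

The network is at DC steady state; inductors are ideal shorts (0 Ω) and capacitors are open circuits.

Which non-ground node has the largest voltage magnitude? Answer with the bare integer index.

Element admittances at DC:
  Y(R1) = 0.05814 S between n3,n7
  Y(C1) = 0.000 S between n2,n7
  Y(R2) = 0.0004444 S between n5,n4
  Y(R3) = 0.0007042 S between n6,n0
  Y(R4) = 0.0001786 S between n6,n5
  Y(R5) = 0.04184 S between n2,n6
  Y(R6) = 0.09709 S between n1,n0
  Y(R7) = 0.0001093 S between n2,n7
  Y(R8) = 0.8772 S between n4,n2
  Y(R9) = 0.003021 S between n6,n7
  Y(R10) = 0.1686 S between n4,n5
  Y(R11) = 0.9524 S between n4,n2
  Y(R12) = 0.001773 S between n1,n2
  L1: short n6↔n0 (DC inductor)
  Y(R13) = 0.002994 S between n2,n3
  Y(R14) = 0.05556 S between n2,n5
  I1: injects 0.453 A into n5 (from n0)
  Y(R15) = 0.0001883 S between n1,n2
  Y(R16) = 0.06329 S between n1,n0
  V1: constraint V(n4)−V(n2) = 2.5
Assemble and solve the 9×9 MNA system:
  V(n1)=0.1202  V(n2)=9.951  V(n3)=5.168  V(n4)=12.45  V(n5)=13.84  V(n6)=0.000  V(n7)=4.922
  i(L1)=0.4337  i(V1)=-4.339

5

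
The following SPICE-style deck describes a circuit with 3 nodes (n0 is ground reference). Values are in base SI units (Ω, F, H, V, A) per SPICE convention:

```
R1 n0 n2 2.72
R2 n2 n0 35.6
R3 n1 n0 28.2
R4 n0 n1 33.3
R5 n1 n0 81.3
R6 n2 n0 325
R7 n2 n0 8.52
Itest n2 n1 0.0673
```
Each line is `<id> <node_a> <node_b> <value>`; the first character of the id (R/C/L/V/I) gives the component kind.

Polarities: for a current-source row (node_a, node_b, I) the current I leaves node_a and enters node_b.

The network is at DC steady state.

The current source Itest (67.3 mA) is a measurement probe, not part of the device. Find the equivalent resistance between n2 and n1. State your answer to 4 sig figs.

R_eq = 14.79 Ω

MNA unknowns: 2 node voltages V₁..V_2
R1: Y=0.3676 on G[0,2]
R2: Y=0.02809 on G[2,0]
R3: Y=0.03546 on G[1,0]
R4: Y=0.03003 on G[0,1]
R5: Y=0.01230 on G[1,0]
R6: Y=0.003077 on G[2,0]
R7: Y=0.1174 on G[2,0]
Itest: z[2]−=0.0673, z[1]+=0.0673
solve → V1=0.8651, V2=-0.1304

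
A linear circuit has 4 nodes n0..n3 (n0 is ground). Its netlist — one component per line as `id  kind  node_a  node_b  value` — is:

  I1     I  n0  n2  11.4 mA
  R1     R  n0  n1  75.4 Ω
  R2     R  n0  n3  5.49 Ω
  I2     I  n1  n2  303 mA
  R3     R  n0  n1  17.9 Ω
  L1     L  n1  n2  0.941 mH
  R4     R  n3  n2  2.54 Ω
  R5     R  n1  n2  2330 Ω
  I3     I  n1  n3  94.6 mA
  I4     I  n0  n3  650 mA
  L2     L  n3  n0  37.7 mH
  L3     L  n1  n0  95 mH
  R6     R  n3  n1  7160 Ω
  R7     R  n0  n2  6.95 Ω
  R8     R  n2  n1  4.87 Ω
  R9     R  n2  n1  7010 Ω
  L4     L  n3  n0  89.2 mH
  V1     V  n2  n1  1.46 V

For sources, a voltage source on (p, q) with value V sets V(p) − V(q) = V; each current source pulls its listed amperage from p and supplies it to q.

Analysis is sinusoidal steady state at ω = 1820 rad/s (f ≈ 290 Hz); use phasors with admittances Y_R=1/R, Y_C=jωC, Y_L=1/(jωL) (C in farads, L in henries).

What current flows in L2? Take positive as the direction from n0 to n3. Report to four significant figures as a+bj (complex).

MNA unknowns: 3 node voltages V₁..V_3 plus 1 source current (V1)
I1: z[0]−=0.0114, z[2]+=0.0114
R1: Y=0.01326+0.000j on G[0,1]
R2: Y=0.1821+0.000j on G[0,3]
I2: z[1]−=0.303, z[2]+=0.303
R3: Y=0.05587+0.000j on G[0,1]
L1: Y=0.000-0.5839j on G[1,2]
R4: Y=0.3937+0.000j on G[3,2]
R5: Y=0.0004292+0.000j on G[1,2]
I3: z[1]−=0.0946, z[3]+=0.0946
I4: z[0]−=0.65, z[3]+=0.65
L2: Y=0.000-0.01457j on G[3,0]
L3: Y=0.000-0.005784j on G[1,0]
R6: Y=0.0001397+0.000j on G[3,1]
R7: Y=0.1439+0.000j on G[0,2]
R8: Y=0.2053+0.000j on G[2,1]
R9: Y=0.0001427+0.000j on G[2,1]
L4: Y=0.000-0.006160j on G[3,0]
V1: row V2−V1=1.46, i_V1 at 2,1
solve → V1=0.09282+0.1002j, V2=1.553+0.1002j, V3=2.349+0.1531j
aux → i_V1=0.1037+0.8589j

-0.002231+0.03423j A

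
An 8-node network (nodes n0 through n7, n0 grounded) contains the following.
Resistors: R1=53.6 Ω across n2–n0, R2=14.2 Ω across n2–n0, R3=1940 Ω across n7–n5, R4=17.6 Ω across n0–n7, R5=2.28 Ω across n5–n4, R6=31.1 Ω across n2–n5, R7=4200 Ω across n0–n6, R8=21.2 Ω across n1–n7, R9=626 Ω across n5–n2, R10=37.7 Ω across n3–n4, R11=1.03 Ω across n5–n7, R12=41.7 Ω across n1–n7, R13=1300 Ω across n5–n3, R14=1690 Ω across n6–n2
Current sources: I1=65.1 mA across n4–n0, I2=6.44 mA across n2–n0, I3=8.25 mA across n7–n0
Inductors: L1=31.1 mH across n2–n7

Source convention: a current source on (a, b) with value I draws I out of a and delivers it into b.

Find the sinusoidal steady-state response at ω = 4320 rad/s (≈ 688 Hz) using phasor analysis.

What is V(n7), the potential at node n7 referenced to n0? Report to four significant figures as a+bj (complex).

-0.9060-0.03976j V

Apply KCL at each of the 7 non-ground nodes and solve the resulting linear system.
Node n1: branches {R8, R12} → V_1 = -0.9060-0.03976j
Node n2: branches {R1, R2, R6, R9, L1, R14, I2} → V_2 = -0.3172+0.02531j
Node n3: branches {R10, R13} → V_3 = -1.095-0.03758j
Node n4: branches {I1, R5, R10} → V_4 = -1.099-0.03758j
Node n5: branches {R3, R5, R6, R9, R11, R13} → V_5 = -0.9510-0.03758j
Node n6: branches {R7, R14} → V_6 = -0.2262+0.01805j
Node n7: branches {R3, R4, R8, R11, L1, R12, I3} → V_7 = -0.9060-0.03976j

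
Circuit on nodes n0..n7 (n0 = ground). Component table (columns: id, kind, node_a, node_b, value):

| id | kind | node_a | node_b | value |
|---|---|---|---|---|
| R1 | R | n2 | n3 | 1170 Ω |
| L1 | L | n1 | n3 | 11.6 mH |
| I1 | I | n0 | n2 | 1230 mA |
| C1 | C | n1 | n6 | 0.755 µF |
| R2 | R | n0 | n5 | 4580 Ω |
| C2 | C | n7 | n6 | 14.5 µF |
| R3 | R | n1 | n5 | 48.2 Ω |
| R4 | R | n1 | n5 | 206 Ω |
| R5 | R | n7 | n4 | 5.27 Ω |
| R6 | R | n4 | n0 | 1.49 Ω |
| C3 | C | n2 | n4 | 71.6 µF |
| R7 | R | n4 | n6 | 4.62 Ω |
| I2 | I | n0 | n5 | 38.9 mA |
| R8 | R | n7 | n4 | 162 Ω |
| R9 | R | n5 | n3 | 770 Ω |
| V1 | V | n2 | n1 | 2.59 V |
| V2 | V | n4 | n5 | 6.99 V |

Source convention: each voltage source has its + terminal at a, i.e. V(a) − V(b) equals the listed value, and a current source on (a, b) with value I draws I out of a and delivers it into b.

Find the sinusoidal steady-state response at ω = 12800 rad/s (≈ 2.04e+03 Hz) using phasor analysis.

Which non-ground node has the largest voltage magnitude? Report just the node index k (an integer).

5

MNA unknowns: 7 node voltages V₁..V_7 plus 2 source currents (V1, V2)
R1: Y=0.0008547+0.000j on G[2,3]
L1: Y=0.000-0.006735j on G[1,3]
I1: z[0]−=1.23, z[2]+=1.23
C1: Y=0.000+0.009664j on G[1,6]
R2: Y=0.0002183+0.000j on G[0,5]
C2: Y=0.000+0.1856j on G[7,6]
R3: Y=0.02075+0.000j on G[1,5]
R4: Y=0.004854+0.000j on G[1,5]
R5: Y=0.1898+0.000j on G[7,4]
R6: Y=0.6711+0.000j on G[4,0]
C3: Y=0.000+0.9165j on G[2,4]
R7: Y=0.2165+0.000j on G[4,6]
I2: z[0]−=0.0389, z[5]+=0.0389
R8: Y=0.006173+0.000j on G[7,4]
R9: Y=0.001299+0.000j on G[5,3]
V1: row V2−V1=2.59, i_V1 at 2,1
V2: row V4−V5=6.99, i_V2 at 4,5
solve → V1=-0.6351-1.200j, V2=1.955-1.200j, V3=-0.9993-1.615j, V4=1.892+0.000j, V5=-5.098+0.000j, V6=1.901-0.08213j, V7=1.938-0.03437j
aux → i_V1=0.1278-0.05768j, i_V2=-0.1596+0.03282j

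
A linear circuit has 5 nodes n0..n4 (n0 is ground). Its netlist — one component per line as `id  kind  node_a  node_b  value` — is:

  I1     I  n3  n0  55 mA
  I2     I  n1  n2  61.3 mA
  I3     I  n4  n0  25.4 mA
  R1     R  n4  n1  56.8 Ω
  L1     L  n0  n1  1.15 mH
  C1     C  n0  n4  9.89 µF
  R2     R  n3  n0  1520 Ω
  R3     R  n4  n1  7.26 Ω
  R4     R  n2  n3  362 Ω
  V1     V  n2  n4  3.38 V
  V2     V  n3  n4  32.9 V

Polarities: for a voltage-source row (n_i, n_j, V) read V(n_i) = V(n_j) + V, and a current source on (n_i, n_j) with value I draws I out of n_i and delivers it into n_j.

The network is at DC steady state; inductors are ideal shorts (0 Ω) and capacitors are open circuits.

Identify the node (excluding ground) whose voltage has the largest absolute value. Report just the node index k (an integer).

MNA unknowns: 4 node voltages V₁..V_4 plus 3 source currents (L1, V1, V2)
I1: z[3]−=0.055, z[0]+=0.055
I2: z[1]−=0.0613, z[2]+=0.0613
I3: z[4]−=0.0254, z[0]+=0.0254
R1: Y=0.01761 on G[4,1]
L1: row V0−V1=0, i_L1 at 0,1
C1: Y=0.000 on G[0,4]
R2: Y=0.0006579 on G[3,0]
R3: Y=0.1377 on G[4,1]
R4: Y=0.002762 on G[2,3]
V1: row V2−V4=3.38, i_V1 at 2,4
V2: row V3−V4=32.9, i_V2 at 3,4
solve → V1=0.000, V2=3.119, V3=32.64, V4=-0.2612
aux → i_L1=0.1019, i_V1=0.1428, i_V2=-0.1580

3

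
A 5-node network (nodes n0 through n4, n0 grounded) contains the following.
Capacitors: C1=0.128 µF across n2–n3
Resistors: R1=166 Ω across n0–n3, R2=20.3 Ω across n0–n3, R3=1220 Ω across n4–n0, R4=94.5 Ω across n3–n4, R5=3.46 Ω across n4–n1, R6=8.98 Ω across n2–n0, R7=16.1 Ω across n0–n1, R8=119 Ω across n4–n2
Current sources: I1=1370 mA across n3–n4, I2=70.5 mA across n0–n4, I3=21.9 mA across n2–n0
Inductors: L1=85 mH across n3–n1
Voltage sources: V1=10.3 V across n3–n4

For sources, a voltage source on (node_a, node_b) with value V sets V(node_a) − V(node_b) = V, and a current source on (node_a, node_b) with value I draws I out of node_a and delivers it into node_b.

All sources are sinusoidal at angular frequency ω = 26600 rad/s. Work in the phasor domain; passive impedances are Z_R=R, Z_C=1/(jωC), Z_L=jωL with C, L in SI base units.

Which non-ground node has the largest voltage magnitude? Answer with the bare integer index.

3

MNA unknowns: 4 node voltages V₁..V_4 plus 1 source current (V1)
C1: Y=0.000+0.003405j on G[2,3]
R1: Y=0.006024+0.000j on G[0,3]
R2: Y=0.04926+0.000j on G[0,3]
R3: Y=0.0008197+0.000j on G[4,0]
I1: z[3]−=1.37, z[4]+=1.37
R4: Y=0.01058+0.000j on G[3,4]
L1: Y=0.000-0.0004423j on G[3,1]
I2: z[0]−=0.0705, z[4]+=0.0705
R5: Y=0.2890+0.000j on G[4,1]
I3: z[2]−=0.0219, z[0]+=0.0219
R6: Y=0.1114+0.000j on G[2,0]
R7: Y=0.06211+0.000j on G[0,1]
R8: Y=0.008403+0.000j on G[4,2]
V1: row V3−V4=10.3, i_V1 at 3,4
solve → V1=-3.589-0.1521j, V2=-0.4791+0.1706j, V3=5.940-0.1702j, V4=-4.360-0.1702j
aux → i_V1=-1.809-0.008234j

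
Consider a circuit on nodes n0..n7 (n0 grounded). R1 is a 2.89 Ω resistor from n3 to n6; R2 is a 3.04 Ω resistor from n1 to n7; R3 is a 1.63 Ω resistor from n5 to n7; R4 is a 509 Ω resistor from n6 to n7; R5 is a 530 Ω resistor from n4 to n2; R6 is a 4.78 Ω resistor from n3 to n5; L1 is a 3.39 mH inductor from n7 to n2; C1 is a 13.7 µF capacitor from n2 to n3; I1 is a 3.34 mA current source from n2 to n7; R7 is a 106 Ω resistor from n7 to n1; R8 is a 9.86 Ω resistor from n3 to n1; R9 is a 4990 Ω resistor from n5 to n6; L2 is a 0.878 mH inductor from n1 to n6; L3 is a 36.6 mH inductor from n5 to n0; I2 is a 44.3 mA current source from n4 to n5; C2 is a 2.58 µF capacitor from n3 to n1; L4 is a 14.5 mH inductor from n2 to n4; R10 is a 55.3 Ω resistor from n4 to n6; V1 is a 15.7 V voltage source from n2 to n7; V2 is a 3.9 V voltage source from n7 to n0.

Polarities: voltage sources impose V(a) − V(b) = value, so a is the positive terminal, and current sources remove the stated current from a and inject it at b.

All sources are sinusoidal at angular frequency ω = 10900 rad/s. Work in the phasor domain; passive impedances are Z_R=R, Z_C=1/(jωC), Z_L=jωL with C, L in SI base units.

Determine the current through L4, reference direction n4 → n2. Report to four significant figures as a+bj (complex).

0.009039+0.09734j A

Element admittances at ω=10900 rad/s:
  Y(R1) = 0.3460+0.000j S between n3,n6
  Y(R2) = 0.3289+0.000j S between n1,n7
  Y(R3) = 0.6135+0.000j S between n5,n7
  Y(R4) = 0.001965+0.000j S between n6,n7
  Y(R5) = 0.001887+0.000j S between n4,n2
  Y(R6) = 0.2092+0.000j S between n3,n5
  Y(L1) = 0.000-0.02706j S between n7,n2
  Y(C1) = 0.000+0.1493j S between n2,n3
  I1: injects 0.00334 A into n7 (from n2)
  Y(R7) = 0.009434+0.000j S between n7,n1
  Y(R8) = 0.1014+0.000j S between n3,n1
  Y(R9) = 0.0002004+0.000j S between n5,n6
  Y(L2) = 0.000-0.1045j S between n1,n6
  Y(L3) = 0.000-0.002507j S between n5,n0
  I2: injects 0.0443 A into n5 (from n4)
  Y(C2) = 0.000+0.02812j S between n3,n1
  Y(L4) = 0.000-0.006327j S between n2,n4
  Y(R10) = 0.01808+0.000j S between n4,n6
  V1: constraint V(n2)−V(n7) = 15.7
  V2: constraint V(n7)−V(n0) = 3.9
Assemble and solve the 9×9 MNA system:
  V(n1)=5.540+1.782j  V(n2)=19.60+0.000j  V(n3)=7.204+7.286j  V(n4)=4.215+1.429j  V(n5)=4.788+1.869j  V(n6)=5.560+6.961j  V(n7)=3.900+0.000j
  i(V1)=-1.111-1.326j  i(V2)=-0.004684+0.01200j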